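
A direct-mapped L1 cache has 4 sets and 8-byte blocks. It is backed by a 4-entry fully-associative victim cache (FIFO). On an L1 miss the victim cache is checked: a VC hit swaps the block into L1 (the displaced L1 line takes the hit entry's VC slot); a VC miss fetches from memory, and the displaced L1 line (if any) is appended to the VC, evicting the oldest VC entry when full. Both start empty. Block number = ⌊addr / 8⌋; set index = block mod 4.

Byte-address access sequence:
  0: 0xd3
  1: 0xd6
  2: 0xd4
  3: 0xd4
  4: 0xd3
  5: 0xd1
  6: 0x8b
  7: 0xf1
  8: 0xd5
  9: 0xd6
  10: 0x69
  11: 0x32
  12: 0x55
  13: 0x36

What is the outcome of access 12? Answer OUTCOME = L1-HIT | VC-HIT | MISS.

#0 0xd3→b26/s2 MISS; vc=[]
#1 0xd6→b26/s2 L1-HIT; vc=[]
#2 0xd4→b26/s2 L1-HIT; vc=[]
#3 0xd4→b26/s2 L1-HIT; vc=[]
#4 0xd3→b26/s2 L1-HIT; vc=[]
#5 0xd1→b26/s2 L1-HIT; vc=[]
#6 0x8b→b17/s1 MISS; vc=[]
#7 0xf1→b30/s2 MISS; vc=[26]
#8 0xd5→b26/s2 VC-HIT; vc=[30]
#9 0xd6→b26/s2 L1-HIT; vc=[30]
#10 0x69→b13/s1 MISS; vc=[30,17]
#11 0x32→b6/s2 MISS; vc=[30,17,26]
#12 0x55→b10/s2 MISS; vc=[30,17,26,6]
#13 0x36→b6/s2 VC-HIT; vc=[30,17,26,10]

OUTCOME = MISS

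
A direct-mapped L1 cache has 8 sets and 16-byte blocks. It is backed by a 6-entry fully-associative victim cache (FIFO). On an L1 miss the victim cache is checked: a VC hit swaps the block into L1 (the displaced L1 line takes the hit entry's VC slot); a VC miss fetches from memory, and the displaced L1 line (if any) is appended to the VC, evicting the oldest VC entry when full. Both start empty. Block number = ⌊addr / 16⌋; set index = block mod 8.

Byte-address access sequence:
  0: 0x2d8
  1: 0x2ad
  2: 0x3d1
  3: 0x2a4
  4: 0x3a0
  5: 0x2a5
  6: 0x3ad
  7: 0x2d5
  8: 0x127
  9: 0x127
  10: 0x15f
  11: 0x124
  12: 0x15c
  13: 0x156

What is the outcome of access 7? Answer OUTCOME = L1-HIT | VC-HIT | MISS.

#0 0x2d8→b45/s5 MISS; vc=[]
#1 0x2ad→b42/s2 MISS; vc=[]
#2 0x3d1→b61/s5 MISS; vc=[45]
#3 0x2a4→b42/s2 L1-HIT; vc=[45]
#4 0x3a0→b58/s2 MISS; vc=[45,42]
#5 0x2a5→b42/s2 VC-HIT; vc=[45,58]
#6 0x3ad→b58/s2 VC-HIT; vc=[45,42]
#7 0x2d5→b45/s5 VC-HIT; vc=[61,42]
#8 0x127→b18/s2 MISS; vc=[61,42,58]
#9 0x127→b18/s2 L1-HIT; vc=[61,42,58]
#10 0x15f→b21/s5 MISS; vc=[61,42,58,45]
#11 0x124→b18/s2 L1-HIT; vc=[61,42,58,45]
#12 0x15c→b21/s5 L1-HIT; vc=[61,42,58,45]
#13 0x156→b21/s5 L1-HIT; vc=[61,42,58,45]

OUTCOME = VC-HIT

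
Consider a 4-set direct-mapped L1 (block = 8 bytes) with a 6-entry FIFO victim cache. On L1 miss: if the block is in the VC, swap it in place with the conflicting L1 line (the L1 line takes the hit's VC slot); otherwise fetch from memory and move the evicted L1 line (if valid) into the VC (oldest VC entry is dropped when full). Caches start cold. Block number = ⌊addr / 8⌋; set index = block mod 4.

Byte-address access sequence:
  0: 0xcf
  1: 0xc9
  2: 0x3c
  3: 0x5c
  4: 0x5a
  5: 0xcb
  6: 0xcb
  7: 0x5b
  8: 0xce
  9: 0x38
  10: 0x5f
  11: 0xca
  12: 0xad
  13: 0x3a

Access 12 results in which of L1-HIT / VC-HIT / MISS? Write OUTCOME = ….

  [0] addr=0xcf blk=25 s=1: MISS | VC []
  [1] addr=0xc9 blk=25 s=1: L1-HIT | VC []
  [2] addr=0x3c blk=7 s=3: MISS | VC []
  [3] addr=0x5c blk=11 s=3: MISS | VC [7]
  [4] addr=0x5a blk=11 s=3: L1-HIT | VC [7]
  [5] addr=0xcb blk=25 s=1: L1-HIT | VC [7]
  [6] addr=0xcb blk=25 s=1: L1-HIT | VC [7]
  [7] addr=0x5b blk=11 s=3: L1-HIT | VC [7]
  [8] addr=0xce blk=25 s=1: L1-HIT | VC [7]
  [9] addr=0x38 blk=7 s=3: VC-HIT | VC [11]
  [10] addr=0x5f blk=11 s=3: VC-HIT | VC [7]
  [11] addr=0xca blk=25 s=1: L1-HIT | VC [7]
  [12] addr=0xad blk=21 s=1: MISS | VC [7, 25]
  [13] addr=0x3a blk=7 s=3: VC-HIT | VC [11, 25]

OUTCOME = MISS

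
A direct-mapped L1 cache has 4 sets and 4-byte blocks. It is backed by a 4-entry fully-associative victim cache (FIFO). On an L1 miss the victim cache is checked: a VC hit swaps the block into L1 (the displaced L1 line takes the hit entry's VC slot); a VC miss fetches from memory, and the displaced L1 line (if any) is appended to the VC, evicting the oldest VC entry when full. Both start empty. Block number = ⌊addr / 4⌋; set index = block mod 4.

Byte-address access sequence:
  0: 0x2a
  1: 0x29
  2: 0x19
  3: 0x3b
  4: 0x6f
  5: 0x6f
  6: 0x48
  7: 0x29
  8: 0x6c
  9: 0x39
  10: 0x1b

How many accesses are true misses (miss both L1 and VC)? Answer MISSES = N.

MISSES = 5

  [0] addr=0x2a blk=10 s=2: MISS | VC []
  [1] addr=0x29 blk=10 s=2: L1-HIT | VC []
  [2] addr=0x19 blk=6 s=2: MISS | VC [10]
  [3] addr=0x3b blk=14 s=2: MISS | VC [10, 6]
  [4] addr=0x6f blk=27 s=3: MISS | VC [10, 6]
  [5] addr=0x6f blk=27 s=3: L1-HIT | VC [10, 6]
  [6] addr=0x48 blk=18 s=2: MISS | VC [10, 6, 14]
  [7] addr=0x29 blk=10 s=2: VC-HIT | VC [18, 6, 14]
  [8] addr=0x6c blk=27 s=3: L1-HIT | VC [18, 6, 14]
  [9] addr=0x39 blk=14 s=2: VC-HIT | VC [18, 6, 10]
  [10] addr=0x1b blk=6 s=2: VC-HIT | VC [18, 14, 10]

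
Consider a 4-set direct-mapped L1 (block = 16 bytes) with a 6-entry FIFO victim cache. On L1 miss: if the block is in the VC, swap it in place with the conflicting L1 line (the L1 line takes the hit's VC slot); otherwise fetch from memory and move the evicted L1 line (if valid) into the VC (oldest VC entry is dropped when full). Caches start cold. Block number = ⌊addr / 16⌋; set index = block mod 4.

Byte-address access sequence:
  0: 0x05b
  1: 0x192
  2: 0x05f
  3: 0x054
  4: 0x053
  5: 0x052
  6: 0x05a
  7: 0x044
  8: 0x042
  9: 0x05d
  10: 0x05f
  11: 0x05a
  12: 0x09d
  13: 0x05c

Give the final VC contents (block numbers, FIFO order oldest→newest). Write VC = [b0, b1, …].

#0 0x5b→b5/s1 MISS; vc=[]
#1 0x192→b25/s1 MISS; vc=[5]
#2 0x5f→b5/s1 VC-HIT; vc=[25]
#3 0x54→b5/s1 L1-HIT; vc=[25]
#4 0x53→b5/s1 L1-HIT; vc=[25]
#5 0x52→b5/s1 L1-HIT; vc=[25]
#6 0x5a→b5/s1 L1-HIT; vc=[25]
#7 0x44→b4/s0 MISS; vc=[25]
#8 0x42→b4/s0 L1-HIT; vc=[25]
#9 0x5d→b5/s1 L1-HIT; vc=[25]
#10 0x5f→b5/s1 L1-HIT; vc=[25]
#11 0x5a→b5/s1 L1-HIT; vc=[25]
#12 0x9d→b9/s1 MISS; vc=[25,5]
#13 0x5c→b5/s1 VC-HIT; vc=[25,9]

VC = [25, 9]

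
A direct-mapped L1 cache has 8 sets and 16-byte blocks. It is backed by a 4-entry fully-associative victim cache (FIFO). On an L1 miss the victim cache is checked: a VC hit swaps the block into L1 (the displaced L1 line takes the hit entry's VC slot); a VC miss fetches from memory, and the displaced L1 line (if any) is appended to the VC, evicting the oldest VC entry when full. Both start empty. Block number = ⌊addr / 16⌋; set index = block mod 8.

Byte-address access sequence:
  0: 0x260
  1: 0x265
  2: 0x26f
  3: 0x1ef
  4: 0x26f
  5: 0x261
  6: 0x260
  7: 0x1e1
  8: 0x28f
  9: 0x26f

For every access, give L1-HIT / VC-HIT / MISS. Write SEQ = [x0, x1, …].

SEQ = [MISS, L1-HIT, L1-HIT, MISS, VC-HIT, L1-HIT, L1-HIT, VC-HIT, MISS, VC-HIT]

#0 0x260→b38/s6 MISS; vc=[]
#1 0x265→b38/s6 L1-HIT; vc=[]
#2 0x26f→b38/s6 L1-HIT; vc=[]
#3 0x1ef→b30/s6 MISS; vc=[38]
#4 0x26f→b38/s6 VC-HIT; vc=[30]
#5 0x261→b38/s6 L1-HIT; vc=[30]
#6 0x260→b38/s6 L1-HIT; vc=[30]
#7 0x1e1→b30/s6 VC-HIT; vc=[38]
#8 0x28f→b40/s0 MISS; vc=[38]
#9 0x26f→b38/s6 VC-HIT; vc=[30]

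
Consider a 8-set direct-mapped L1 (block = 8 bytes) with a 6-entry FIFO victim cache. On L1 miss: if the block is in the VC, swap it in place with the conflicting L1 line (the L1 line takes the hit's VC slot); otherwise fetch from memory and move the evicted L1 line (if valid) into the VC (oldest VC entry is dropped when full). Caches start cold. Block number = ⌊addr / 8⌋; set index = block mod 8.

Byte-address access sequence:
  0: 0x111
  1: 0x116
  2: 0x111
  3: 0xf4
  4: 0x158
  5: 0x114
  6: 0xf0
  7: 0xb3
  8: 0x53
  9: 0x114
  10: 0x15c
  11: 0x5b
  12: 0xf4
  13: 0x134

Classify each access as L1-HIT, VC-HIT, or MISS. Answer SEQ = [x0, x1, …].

#0 0x111→b34/s2 MISS; vc=[]
#1 0x116→b34/s2 L1-HIT; vc=[]
#2 0x111→b34/s2 L1-HIT; vc=[]
#3 0xf4→b30/s6 MISS; vc=[]
#4 0x158→b43/s3 MISS; vc=[]
#5 0x114→b34/s2 L1-HIT; vc=[]
#6 0xf0→b30/s6 L1-HIT; vc=[]
#7 0xb3→b22/s6 MISS; vc=[30]
#8 0x53→b10/s2 MISS; vc=[30,34]
#9 0x114→b34/s2 VC-HIT; vc=[30,10]
#10 0x15c→b43/s3 L1-HIT; vc=[30,10]
#11 0x5b→b11/s3 MISS; vc=[30,10,43]
#12 0xf4→b30/s6 VC-HIT; vc=[22,10,43]
#13 0x134→b38/s6 MISS; vc=[22,10,43,30]

SEQ = [MISS, L1-HIT, L1-HIT, MISS, MISS, L1-HIT, L1-HIT, MISS, MISS, VC-HIT, L1-HIT, MISS, VC-HIT, MISS]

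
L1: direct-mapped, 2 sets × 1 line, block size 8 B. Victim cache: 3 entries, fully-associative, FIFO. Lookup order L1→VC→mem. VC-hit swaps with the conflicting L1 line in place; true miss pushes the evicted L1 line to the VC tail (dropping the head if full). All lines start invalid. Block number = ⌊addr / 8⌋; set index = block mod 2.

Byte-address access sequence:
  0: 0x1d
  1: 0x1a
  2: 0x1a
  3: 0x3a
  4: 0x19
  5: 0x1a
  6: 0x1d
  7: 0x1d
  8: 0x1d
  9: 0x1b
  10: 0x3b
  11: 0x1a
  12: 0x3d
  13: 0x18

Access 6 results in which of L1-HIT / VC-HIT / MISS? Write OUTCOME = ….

OUTCOME = L1-HIT

0: 0x1d (blk 3, set 1) → MISS  vc=[]
1: 0x1a (blk 3, set 1) → L1-HIT  vc=[]
2: 0x1a (blk 3, set 1) → L1-HIT  vc=[]
3: 0x3a (blk 7, set 1) → MISS  vc=[3]
4: 0x19 (blk 3, set 1) → VC-HIT  vc=[7]
5: 0x1a (blk 3, set 1) → L1-HIT  vc=[7]
6: 0x1d (blk 3, set 1) → L1-HIT  vc=[7]
7: 0x1d (blk 3, set 1) → L1-HIT  vc=[7]
8: 0x1d (blk 3, set 1) → L1-HIT  vc=[7]
9: 0x1b (blk 3, set 1) → L1-HIT  vc=[7]
10: 0x3b (blk 7, set 1) → VC-HIT  vc=[3]
11: 0x1a (blk 3, set 1) → VC-HIT  vc=[7]
12: 0x3d (blk 7, set 1) → VC-HIT  vc=[3]
13: 0x18 (blk 3, set 1) → VC-HIT  vc=[7]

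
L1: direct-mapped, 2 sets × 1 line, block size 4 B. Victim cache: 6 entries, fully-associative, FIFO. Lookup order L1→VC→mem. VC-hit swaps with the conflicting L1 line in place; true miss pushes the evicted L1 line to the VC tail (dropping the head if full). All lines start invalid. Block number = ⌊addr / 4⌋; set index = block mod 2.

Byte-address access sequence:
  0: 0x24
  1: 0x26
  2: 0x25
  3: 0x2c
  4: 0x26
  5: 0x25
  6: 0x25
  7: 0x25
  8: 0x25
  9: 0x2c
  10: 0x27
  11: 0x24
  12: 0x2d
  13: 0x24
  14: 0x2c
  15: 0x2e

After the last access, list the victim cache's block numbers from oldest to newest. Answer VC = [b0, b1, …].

0: 0x24 (blk 9, set 1) → MISS  vc=[]
1: 0x26 (blk 9, set 1) → L1-HIT  vc=[]
2: 0x25 (blk 9, set 1) → L1-HIT  vc=[]
3: 0x2c (blk 11, set 1) → MISS  vc=[9]
4: 0x26 (blk 9, set 1) → VC-HIT  vc=[11]
5: 0x25 (blk 9, set 1) → L1-HIT  vc=[11]
6: 0x25 (blk 9, set 1) → L1-HIT  vc=[11]
7: 0x25 (blk 9, set 1) → L1-HIT  vc=[11]
8: 0x25 (blk 9, set 1) → L1-HIT  vc=[11]
9: 0x2c (blk 11, set 1) → VC-HIT  vc=[9]
10: 0x27 (blk 9, set 1) → VC-HIT  vc=[11]
11: 0x24 (blk 9, set 1) → L1-HIT  vc=[11]
12: 0x2d (blk 11, set 1) → VC-HIT  vc=[9]
13: 0x24 (blk 9, set 1) → VC-HIT  vc=[11]
14: 0x2c (blk 11, set 1) → VC-HIT  vc=[9]
15: 0x2e (blk 11, set 1) → L1-HIT  vc=[9]

VC = [9]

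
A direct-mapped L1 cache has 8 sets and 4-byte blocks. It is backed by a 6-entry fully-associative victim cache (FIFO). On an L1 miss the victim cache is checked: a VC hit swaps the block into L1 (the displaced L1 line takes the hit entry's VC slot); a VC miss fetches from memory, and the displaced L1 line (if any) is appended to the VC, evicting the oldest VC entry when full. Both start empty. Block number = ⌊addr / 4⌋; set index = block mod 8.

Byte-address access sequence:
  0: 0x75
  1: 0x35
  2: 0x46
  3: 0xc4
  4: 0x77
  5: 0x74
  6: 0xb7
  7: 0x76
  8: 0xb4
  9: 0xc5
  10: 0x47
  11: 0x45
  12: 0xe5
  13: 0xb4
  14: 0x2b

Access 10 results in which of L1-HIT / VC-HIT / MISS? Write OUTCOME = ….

OUTCOME = VC-HIT

#0 0x75→b29/s5 MISS; vc=[]
#1 0x35→b13/s5 MISS; vc=[29]
#2 0x46→b17/s1 MISS; vc=[29]
#3 0xc4→b49/s1 MISS; vc=[29,17]
#4 0x77→b29/s5 VC-HIT; vc=[13,17]
#5 0x74→b29/s5 L1-HIT; vc=[13,17]
#6 0xb7→b45/s5 MISS; vc=[13,17,29]
#7 0x76→b29/s5 VC-HIT; vc=[13,17,45]
#8 0xb4→b45/s5 VC-HIT; vc=[13,17,29]
#9 0xc5→b49/s1 L1-HIT; vc=[13,17,29]
#10 0x47→b17/s1 VC-HIT; vc=[13,49,29]
#11 0x45→b17/s1 L1-HIT; vc=[13,49,29]
#12 0xe5→b57/s1 MISS; vc=[13,49,29,17]
#13 0xb4→b45/s5 L1-HIT; vc=[13,49,29,17]
#14 0x2b→b10/s2 MISS; vc=[13,49,29,17]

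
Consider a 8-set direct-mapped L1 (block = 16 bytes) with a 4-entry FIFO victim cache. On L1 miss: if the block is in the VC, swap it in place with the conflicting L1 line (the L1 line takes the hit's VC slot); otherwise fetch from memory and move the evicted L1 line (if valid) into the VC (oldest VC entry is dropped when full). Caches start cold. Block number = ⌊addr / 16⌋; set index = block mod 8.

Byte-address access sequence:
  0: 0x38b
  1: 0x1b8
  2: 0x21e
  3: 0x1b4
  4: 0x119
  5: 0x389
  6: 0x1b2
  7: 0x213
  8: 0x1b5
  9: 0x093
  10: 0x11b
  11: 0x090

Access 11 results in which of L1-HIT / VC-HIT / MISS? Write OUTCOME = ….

0: 0x38b (blk 56, set 0) → MISS  vc=[]
1: 0x1b8 (blk 27, set 3) → MISS  vc=[]
2: 0x21e (blk 33, set 1) → MISS  vc=[]
3: 0x1b4 (blk 27, set 3) → L1-HIT  vc=[]
4: 0x119 (blk 17, set 1) → MISS  vc=[33]
5: 0x389 (blk 56, set 0) → L1-HIT  vc=[33]
6: 0x1b2 (blk 27, set 3) → L1-HIT  vc=[33]
7: 0x213 (blk 33, set 1) → VC-HIT  vc=[17]
8: 0x1b5 (blk 27, set 3) → L1-HIT  vc=[17]
9: 0x93 (blk 9, set 1) → MISS  vc=[17, 33]
10: 0x11b (blk 17, set 1) → VC-HIT  vc=[9, 33]
11: 0x90 (blk 9, set 1) → VC-HIT  vc=[17, 33]

OUTCOME = VC-HIT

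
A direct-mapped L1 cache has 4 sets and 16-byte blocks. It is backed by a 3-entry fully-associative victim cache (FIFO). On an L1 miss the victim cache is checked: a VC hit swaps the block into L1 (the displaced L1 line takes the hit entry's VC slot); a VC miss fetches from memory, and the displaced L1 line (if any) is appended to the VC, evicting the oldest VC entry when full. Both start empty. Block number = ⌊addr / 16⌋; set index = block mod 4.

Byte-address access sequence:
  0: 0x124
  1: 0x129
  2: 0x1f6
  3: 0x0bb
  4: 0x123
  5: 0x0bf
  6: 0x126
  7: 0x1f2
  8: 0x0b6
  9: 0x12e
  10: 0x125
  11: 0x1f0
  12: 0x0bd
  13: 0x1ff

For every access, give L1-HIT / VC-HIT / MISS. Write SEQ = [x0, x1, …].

SEQ = [MISS, L1-HIT, MISS, MISS, L1-HIT, L1-HIT, L1-HIT, VC-HIT, VC-HIT, L1-HIT, L1-HIT, VC-HIT, VC-HIT, VC-HIT]

0: 0x124 (blk 18, set 2) → MISS  vc=[]
1: 0x129 (blk 18, set 2) → L1-HIT  vc=[]
2: 0x1f6 (blk 31, set 3) → MISS  vc=[]
3: 0xbb (blk 11, set 3) → MISS  vc=[31]
4: 0x123 (blk 18, set 2) → L1-HIT  vc=[31]
5: 0xbf (blk 11, set 3) → L1-HIT  vc=[31]
6: 0x126 (blk 18, set 2) → L1-HIT  vc=[31]
7: 0x1f2 (blk 31, set 3) → VC-HIT  vc=[11]
8: 0xb6 (blk 11, set 3) → VC-HIT  vc=[31]
9: 0x12e (blk 18, set 2) → L1-HIT  vc=[31]
10: 0x125 (blk 18, set 2) → L1-HIT  vc=[31]
11: 0x1f0 (blk 31, set 3) → VC-HIT  vc=[11]
12: 0xbd (blk 11, set 3) → VC-HIT  vc=[31]
13: 0x1ff (blk 31, set 3) → VC-HIT  vc=[11]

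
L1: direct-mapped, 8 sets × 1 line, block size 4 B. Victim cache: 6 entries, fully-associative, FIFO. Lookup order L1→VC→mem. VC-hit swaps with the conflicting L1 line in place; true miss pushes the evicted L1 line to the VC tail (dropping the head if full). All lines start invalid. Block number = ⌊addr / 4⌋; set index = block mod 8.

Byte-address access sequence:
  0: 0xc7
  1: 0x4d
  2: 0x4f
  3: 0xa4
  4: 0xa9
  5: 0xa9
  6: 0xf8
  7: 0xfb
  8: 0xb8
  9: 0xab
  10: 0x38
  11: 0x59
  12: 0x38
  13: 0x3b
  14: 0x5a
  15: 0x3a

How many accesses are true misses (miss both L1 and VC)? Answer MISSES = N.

#0 0xc7→b49/s1 MISS; vc=[]
#1 0x4d→b19/s3 MISS; vc=[]
#2 0x4f→b19/s3 L1-HIT; vc=[]
#3 0xa4→b41/s1 MISS; vc=[49]
#4 0xa9→b42/s2 MISS; vc=[49]
#5 0xa9→b42/s2 L1-HIT; vc=[49]
#6 0xf8→b62/s6 MISS; vc=[49]
#7 0xfb→b62/s6 L1-HIT; vc=[49]
#8 0xb8→b46/s6 MISS; vc=[49,62]
#9 0xab→b42/s2 L1-HIT; vc=[49,62]
#10 0x38→b14/s6 MISS; vc=[49,62,46]
#11 0x59→b22/s6 MISS; vc=[49,62,46,14]
#12 0x38→b14/s6 VC-HIT; vc=[49,62,46,22]
#13 0x3b→b14/s6 L1-HIT; vc=[49,62,46,22]
#14 0x5a→b22/s6 VC-HIT; vc=[49,62,46,14]
#15 0x3a→b14/s6 VC-HIT; vc=[49,62,46,22]

MISSES = 8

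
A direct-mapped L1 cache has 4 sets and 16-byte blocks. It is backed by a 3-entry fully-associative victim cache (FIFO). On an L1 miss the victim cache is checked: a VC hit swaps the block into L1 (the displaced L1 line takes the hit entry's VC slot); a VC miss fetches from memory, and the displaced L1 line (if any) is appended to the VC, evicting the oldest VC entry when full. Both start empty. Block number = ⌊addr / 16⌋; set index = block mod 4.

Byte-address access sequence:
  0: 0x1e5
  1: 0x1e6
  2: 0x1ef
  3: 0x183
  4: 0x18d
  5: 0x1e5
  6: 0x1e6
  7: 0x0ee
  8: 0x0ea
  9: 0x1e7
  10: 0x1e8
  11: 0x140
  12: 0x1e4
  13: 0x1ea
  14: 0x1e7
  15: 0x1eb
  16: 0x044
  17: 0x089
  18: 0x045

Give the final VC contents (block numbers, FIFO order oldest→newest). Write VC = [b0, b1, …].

#0 0x1e5→b30/s2 MISS; vc=[]
#1 0x1e6→b30/s2 L1-HIT; vc=[]
#2 0x1ef→b30/s2 L1-HIT; vc=[]
#3 0x183→b24/s0 MISS; vc=[]
#4 0x18d→b24/s0 L1-HIT; vc=[]
#5 0x1e5→b30/s2 L1-HIT; vc=[]
#6 0x1e6→b30/s2 L1-HIT; vc=[]
#7 0xee→b14/s2 MISS; vc=[30]
#8 0xea→b14/s2 L1-HIT; vc=[30]
#9 0x1e7→b30/s2 VC-HIT; vc=[14]
#10 0x1e8→b30/s2 L1-HIT; vc=[14]
#11 0x140→b20/s0 MISS; vc=[14,24]
#12 0x1e4→b30/s2 L1-HIT; vc=[14,24]
#13 0x1ea→b30/s2 L1-HIT; vc=[14,24]
#14 0x1e7→b30/s2 L1-HIT; vc=[14,24]
#15 0x1eb→b30/s2 L1-HIT; vc=[14,24]
#16 0x44→b4/s0 MISS; vc=[14,24,20]
#17 0x89→b8/s0 MISS; vc=[24,20,4]
#18 0x45→b4/s0 VC-HIT; vc=[24,20,8]

VC = [24, 20, 8]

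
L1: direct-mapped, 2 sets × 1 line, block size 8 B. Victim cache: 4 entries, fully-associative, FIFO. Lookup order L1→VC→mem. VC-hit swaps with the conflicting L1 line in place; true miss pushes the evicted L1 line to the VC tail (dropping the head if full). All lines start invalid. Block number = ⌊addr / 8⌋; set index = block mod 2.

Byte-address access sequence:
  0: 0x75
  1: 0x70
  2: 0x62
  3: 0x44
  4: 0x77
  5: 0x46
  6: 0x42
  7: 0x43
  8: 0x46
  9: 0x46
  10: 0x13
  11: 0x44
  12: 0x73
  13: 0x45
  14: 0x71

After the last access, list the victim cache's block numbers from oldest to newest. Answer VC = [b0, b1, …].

0: 0x75 (blk 14, set 0) → MISS  vc=[]
1: 0x70 (blk 14, set 0) → L1-HIT  vc=[]
2: 0x62 (blk 12, set 0) → MISS  vc=[14]
3: 0x44 (blk 8, set 0) → MISS  vc=[14, 12]
4: 0x77 (blk 14, set 0) → VC-HIT  vc=[8, 12]
5: 0x46 (blk 8, set 0) → VC-HIT  vc=[14, 12]
6: 0x42 (blk 8, set 0) → L1-HIT  vc=[14, 12]
7: 0x43 (blk 8, set 0) → L1-HIT  vc=[14, 12]
8: 0x46 (blk 8, set 0) → L1-HIT  vc=[14, 12]
9: 0x46 (blk 8, set 0) → L1-HIT  vc=[14, 12]
10: 0x13 (blk 2, set 0) → MISS  vc=[14, 12, 8]
11: 0x44 (blk 8, set 0) → VC-HIT  vc=[14, 12, 2]
12: 0x73 (blk 14, set 0) → VC-HIT  vc=[8, 12, 2]
13: 0x45 (blk 8, set 0) → VC-HIT  vc=[14, 12, 2]
14: 0x71 (blk 14, set 0) → VC-HIT  vc=[8, 12, 2]

VC = [8, 12, 2]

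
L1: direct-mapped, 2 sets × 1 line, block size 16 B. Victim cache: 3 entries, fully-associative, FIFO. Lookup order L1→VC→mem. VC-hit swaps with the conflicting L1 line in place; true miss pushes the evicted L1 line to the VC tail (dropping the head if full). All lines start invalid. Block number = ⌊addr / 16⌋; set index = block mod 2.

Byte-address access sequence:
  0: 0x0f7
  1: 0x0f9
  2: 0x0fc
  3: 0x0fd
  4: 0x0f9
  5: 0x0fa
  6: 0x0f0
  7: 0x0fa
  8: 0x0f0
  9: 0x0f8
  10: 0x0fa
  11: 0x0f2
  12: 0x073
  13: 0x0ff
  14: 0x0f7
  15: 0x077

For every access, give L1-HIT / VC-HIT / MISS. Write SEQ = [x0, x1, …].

  [0] addr=0xf7 blk=15 s=1: MISS | VC []
  [1] addr=0xf9 blk=15 s=1: L1-HIT | VC []
  [2] addr=0xfc blk=15 s=1: L1-HIT | VC []
  [3] addr=0xfd blk=15 s=1: L1-HIT | VC []
  [4] addr=0xf9 blk=15 s=1: L1-HIT | VC []
  [5] addr=0xfa blk=15 s=1: L1-HIT | VC []
  [6] addr=0xf0 blk=15 s=1: L1-HIT | VC []
  [7] addr=0xfa blk=15 s=1: L1-HIT | VC []
  [8] addr=0xf0 blk=15 s=1: L1-HIT | VC []
  [9] addr=0xf8 blk=15 s=1: L1-HIT | VC []
  [10] addr=0xfa blk=15 s=1: L1-HIT | VC []
  [11] addr=0xf2 blk=15 s=1: L1-HIT | VC []
  [12] addr=0x73 blk=7 s=1: MISS | VC [15]
  [13] addr=0xff blk=15 s=1: VC-HIT | VC [7]
  [14] addr=0xf7 blk=15 s=1: L1-HIT | VC [7]
  [15] addr=0x77 blk=7 s=1: VC-HIT | VC [15]

SEQ = [MISS, L1-HIT, L1-HIT, L1-HIT, L1-HIT, L1-HIT, L1-HIT, L1-HIT, L1-HIT, L1-HIT, L1-HIT, L1-HIT, MISS, VC-HIT, L1-HIT, VC-HIT]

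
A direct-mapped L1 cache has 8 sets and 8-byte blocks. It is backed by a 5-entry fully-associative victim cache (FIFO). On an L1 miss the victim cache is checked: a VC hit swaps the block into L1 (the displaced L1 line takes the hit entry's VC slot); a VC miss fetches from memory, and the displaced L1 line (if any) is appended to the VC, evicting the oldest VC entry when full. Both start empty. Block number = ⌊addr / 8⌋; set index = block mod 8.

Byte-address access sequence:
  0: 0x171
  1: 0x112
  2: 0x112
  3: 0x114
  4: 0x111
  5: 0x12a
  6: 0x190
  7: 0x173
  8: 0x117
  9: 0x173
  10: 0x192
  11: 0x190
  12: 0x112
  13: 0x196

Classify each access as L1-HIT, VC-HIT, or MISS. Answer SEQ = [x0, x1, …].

SEQ = [MISS, MISS, L1-HIT, L1-HIT, L1-HIT, MISS, MISS, L1-HIT, VC-HIT, L1-HIT, VC-HIT, L1-HIT, VC-HIT, VC-HIT]

  [0] addr=0x171 blk=46 s=6: MISS | VC []
  [1] addr=0x112 blk=34 s=2: MISS | VC []
  [2] addr=0x112 blk=34 s=2: L1-HIT | VC []
  [3] addr=0x114 blk=34 s=2: L1-HIT | VC []
  [4] addr=0x111 blk=34 s=2: L1-HIT | VC []
  [5] addr=0x12a blk=37 s=5: MISS | VC []
  [6] addr=0x190 blk=50 s=2: MISS | VC [34]
  [7] addr=0x173 blk=46 s=6: L1-HIT | VC [34]
  [8] addr=0x117 blk=34 s=2: VC-HIT | VC [50]
  [9] addr=0x173 blk=46 s=6: L1-HIT | VC [50]
  [10] addr=0x192 blk=50 s=2: VC-HIT | VC [34]
  [11] addr=0x190 blk=50 s=2: L1-HIT | VC [34]
  [12] addr=0x112 blk=34 s=2: VC-HIT | VC [50]
  [13] addr=0x196 blk=50 s=2: VC-HIT | VC [34]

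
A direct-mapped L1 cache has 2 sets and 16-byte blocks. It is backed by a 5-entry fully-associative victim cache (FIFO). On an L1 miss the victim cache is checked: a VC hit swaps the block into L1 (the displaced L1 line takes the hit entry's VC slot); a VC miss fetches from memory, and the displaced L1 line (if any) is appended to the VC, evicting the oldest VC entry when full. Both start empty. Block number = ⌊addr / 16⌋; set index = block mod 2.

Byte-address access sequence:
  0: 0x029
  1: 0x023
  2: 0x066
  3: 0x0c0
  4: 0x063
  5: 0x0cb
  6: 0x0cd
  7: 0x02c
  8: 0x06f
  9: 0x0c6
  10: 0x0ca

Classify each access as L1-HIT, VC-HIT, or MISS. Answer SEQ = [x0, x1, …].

#0 0x29→b2/s0 MISS; vc=[]
#1 0x23→b2/s0 L1-HIT; vc=[]
#2 0x66→b6/s0 MISS; vc=[2]
#3 0xc0→b12/s0 MISS; vc=[2,6]
#4 0x63→b6/s0 VC-HIT; vc=[2,12]
#5 0xcb→b12/s0 VC-HIT; vc=[2,6]
#6 0xcd→b12/s0 L1-HIT; vc=[2,6]
#7 0x2c→b2/s0 VC-HIT; vc=[12,6]
#8 0x6f→b6/s0 VC-HIT; vc=[12,2]
#9 0xc6→b12/s0 VC-HIT; vc=[6,2]
#10 0xca→b12/s0 L1-HIT; vc=[6,2]

SEQ = [MISS, L1-HIT, MISS, MISS, VC-HIT, VC-HIT, L1-HIT, VC-HIT, VC-HIT, VC-HIT, L1-HIT]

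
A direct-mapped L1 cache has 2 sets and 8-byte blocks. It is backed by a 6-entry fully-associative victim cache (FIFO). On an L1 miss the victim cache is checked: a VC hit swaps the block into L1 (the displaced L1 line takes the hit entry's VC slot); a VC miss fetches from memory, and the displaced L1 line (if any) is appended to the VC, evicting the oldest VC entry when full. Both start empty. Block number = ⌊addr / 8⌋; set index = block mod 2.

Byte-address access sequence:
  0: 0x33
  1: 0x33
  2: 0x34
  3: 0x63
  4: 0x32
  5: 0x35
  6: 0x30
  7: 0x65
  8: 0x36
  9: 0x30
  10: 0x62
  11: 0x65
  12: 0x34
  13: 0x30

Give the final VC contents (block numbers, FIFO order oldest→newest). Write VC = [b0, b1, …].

VC = [12]

0: 0x33 (blk 6, set 0) → MISS  vc=[]
1: 0x33 (blk 6, set 0) → L1-HIT  vc=[]
2: 0x34 (blk 6, set 0) → L1-HIT  vc=[]
3: 0x63 (blk 12, set 0) → MISS  vc=[6]
4: 0x32 (blk 6, set 0) → VC-HIT  vc=[12]
5: 0x35 (blk 6, set 0) → L1-HIT  vc=[12]
6: 0x30 (blk 6, set 0) → L1-HIT  vc=[12]
7: 0x65 (blk 12, set 0) → VC-HIT  vc=[6]
8: 0x36 (blk 6, set 0) → VC-HIT  vc=[12]
9: 0x30 (blk 6, set 0) → L1-HIT  vc=[12]
10: 0x62 (blk 12, set 0) → VC-HIT  vc=[6]
11: 0x65 (blk 12, set 0) → L1-HIT  vc=[6]
12: 0x34 (blk 6, set 0) → VC-HIT  vc=[12]
13: 0x30 (blk 6, set 0) → L1-HIT  vc=[12]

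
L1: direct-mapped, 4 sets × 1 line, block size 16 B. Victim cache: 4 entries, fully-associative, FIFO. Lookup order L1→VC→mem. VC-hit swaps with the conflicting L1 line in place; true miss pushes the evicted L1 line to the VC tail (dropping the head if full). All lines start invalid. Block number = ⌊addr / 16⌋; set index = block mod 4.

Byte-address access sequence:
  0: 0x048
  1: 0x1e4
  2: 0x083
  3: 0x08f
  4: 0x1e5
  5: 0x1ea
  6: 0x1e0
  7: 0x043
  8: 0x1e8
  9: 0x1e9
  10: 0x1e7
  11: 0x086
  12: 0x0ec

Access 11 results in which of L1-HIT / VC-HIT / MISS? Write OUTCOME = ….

OUTCOME = VC-HIT

  [0] addr=0x48 blk=4 s=0: MISS | VC []
  [1] addr=0x1e4 blk=30 s=2: MISS | VC []
  [2] addr=0x83 blk=8 s=0: MISS | VC [4]
  [3] addr=0x8f blk=8 s=0: L1-HIT | VC [4]
  [4] addr=0x1e5 blk=30 s=2: L1-HIT | VC [4]
  [5] addr=0x1ea blk=30 s=2: L1-HIT | VC [4]
  [6] addr=0x1e0 blk=30 s=2: L1-HIT | VC [4]
  [7] addr=0x43 blk=4 s=0: VC-HIT | VC [8]
  [8] addr=0x1e8 blk=30 s=2: L1-HIT | VC [8]
  [9] addr=0x1e9 blk=30 s=2: L1-HIT | VC [8]
  [10] addr=0x1e7 blk=30 s=2: L1-HIT | VC [8]
  [11] addr=0x86 blk=8 s=0: VC-HIT | VC [4]
  [12] addr=0xec blk=14 s=2: MISS | VC [4, 30]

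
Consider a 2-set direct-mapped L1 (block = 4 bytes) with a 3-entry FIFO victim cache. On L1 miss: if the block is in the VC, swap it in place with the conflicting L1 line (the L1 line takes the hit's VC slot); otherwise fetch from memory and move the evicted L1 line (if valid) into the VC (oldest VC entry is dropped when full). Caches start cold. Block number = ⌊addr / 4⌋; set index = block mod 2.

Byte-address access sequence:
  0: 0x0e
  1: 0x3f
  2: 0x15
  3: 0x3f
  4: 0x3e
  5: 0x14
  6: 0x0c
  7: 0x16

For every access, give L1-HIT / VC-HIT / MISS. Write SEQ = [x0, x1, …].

  [0] addr=0xe blk=3 s=1: MISS | VC []
  [1] addr=0x3f blk=15 s=1: MISS | VC [3]
  [2] addr=0x15 blk=5 s=1: MISS | VC [3, 15]
  [3] addr=0x3f blk=15 s=1: VC-HIT | VC [3, 5]
  [4] addr=0x3e blk=15 s=1: L1-HIT | VC [3, 5]
  [5] addr=0x14 blk=5 s=1: VC-HIT | VC [3, 15]
  [6] addr=0xc blk=3 s=1: VC-HIT | VC [5, 15]
  [7] addr=0x16 blk=5 s=1: VC-HIT | VC [3, 15]

SEQ = [MISS, MISS, MISS, VC-HIT, L1-HIT, VC-HIT, VC-HIT, VC-HIT]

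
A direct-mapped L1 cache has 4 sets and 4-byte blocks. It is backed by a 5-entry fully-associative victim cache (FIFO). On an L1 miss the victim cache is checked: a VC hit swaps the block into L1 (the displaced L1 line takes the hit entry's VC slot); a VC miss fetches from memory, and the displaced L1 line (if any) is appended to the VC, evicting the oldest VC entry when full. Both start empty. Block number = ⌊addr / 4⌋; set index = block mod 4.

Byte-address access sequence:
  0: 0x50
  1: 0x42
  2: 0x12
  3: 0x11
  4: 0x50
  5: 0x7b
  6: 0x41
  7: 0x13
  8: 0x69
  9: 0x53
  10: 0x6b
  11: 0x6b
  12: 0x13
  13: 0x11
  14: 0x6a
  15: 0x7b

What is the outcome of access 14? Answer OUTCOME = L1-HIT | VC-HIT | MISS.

OUTCOME = L1-HIT

#0 0x50→b20/s0 MISS; vc=[]
#1 0x42→b16/s0 MISS; vc=[20]
#2 0x12→b4/s0 MISS; vc=[20,16]
#3 0x11→b4/s0 L1-HIT; vc=[20,16]
#4 0x50→b20/s0 VC-HIT; vc=[4,16]
#5 0x7b→b30/s2 MISS; vc=[4,16]
#6 0x41→b16/s0 VC-HIT; vc=[4,20]
#7 0x13→b4/s0 VC-HIT; vc=[16,20]
#8 0x69→b26/s2 MISS; vc=[16,20,30]
#9 0x53→b20/s0 VC-HIT; vc=[16,4,30]
#10 0x6b→b26/s2 L1-HIT; vc=[16,4,30]
#11 0x6b→b26/s2 L1-HIT; vc=[16,4,30]
#12 0x13→b4/s0 VC-HIT; vc=[16,20,30]
#13 0x11→b4/s0 L1-HIT; vc=[16,20,30]
#14 0x6a→b26/s2 L1-HIT; vc=[16,20,30]
#15 0x7b→b30/s2 VC-HIT; vc=[16,20,26]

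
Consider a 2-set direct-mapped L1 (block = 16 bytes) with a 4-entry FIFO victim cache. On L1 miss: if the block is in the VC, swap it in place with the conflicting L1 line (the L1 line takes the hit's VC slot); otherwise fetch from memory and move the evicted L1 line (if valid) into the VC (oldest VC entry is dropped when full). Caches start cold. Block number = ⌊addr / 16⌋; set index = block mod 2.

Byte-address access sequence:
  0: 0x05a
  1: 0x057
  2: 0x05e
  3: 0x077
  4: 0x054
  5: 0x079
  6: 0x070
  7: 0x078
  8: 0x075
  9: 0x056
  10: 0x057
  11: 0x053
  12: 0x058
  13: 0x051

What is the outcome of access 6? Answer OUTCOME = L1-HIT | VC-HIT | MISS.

0: 0x5a (blk 5, set 1) → MISS  vc=[]
1: 0x57 (blk 5, set 1) → L1-HIT  vc=[]
2: 0x5e (blk 5, set 1) → L1-HIT  vc=[]
3: 0x77 (blk 7, set 1) → MISS  vc=[5]
4: 0x54 (blk 5, set 1) → VC-HIT  vc=[7]
5: 0x79 (blk 7, set 1) → VC-HIT  vc=[5]
6: 0x70 (blk 7, set 1) → L1-HIT  vc=[5]
7: 0x78 (blk 7, set 1) → L1-HIT  vc=[5]
8: 0x75 (blk 7, set 1) → L1-HIT  vc=[5]
9: 0x56 (blk 5, set 1) → VC-HIT  vc=[7]
10: 0x57 (blk 5, set 1) → L1-HIT  vc=[7]
11: 0x53 (blk 5, set 1) → L1-HIT  vc=[7]
12: 0x58 (blk 5, set 1) → L1-HIT  vc=[7]
13: 0x51 (blk 5, set 1) → L1-HIT  vc=[7]

OUTCOME = L1-HIT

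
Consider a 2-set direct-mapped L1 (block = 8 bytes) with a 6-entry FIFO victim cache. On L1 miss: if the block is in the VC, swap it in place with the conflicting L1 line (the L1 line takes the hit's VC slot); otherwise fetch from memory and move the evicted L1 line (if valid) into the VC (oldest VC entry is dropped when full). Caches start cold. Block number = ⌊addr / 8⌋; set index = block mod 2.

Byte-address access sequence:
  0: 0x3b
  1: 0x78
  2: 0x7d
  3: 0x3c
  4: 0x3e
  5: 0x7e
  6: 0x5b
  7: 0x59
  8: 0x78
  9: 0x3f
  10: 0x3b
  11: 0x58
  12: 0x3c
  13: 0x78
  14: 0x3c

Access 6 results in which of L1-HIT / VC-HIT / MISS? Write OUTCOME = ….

OUTCOME = MISS

  [0] addr=0x3b blk=7 s=1: MISS | VC []
  [1] addr=0x78 blk=15 s=1: MISS | VC [7]
  [2] addr=0x7d blk=15 s=1: L1-HIT | VC [7]
  [3] addr=0x3c blk=7 s=1: VC-HIT | VC [15]
  [4] addr=0x3e blk=7 s=1: L1-HIT | VC [15]
  [5] addr=0x7e blk=15 s=1: VC-HIT | VC [7]
  [6] addr=0x5b blk=11 s=1: MISS | VC [7, 15]
  [7] addr=0x59 blk=11 s=1: L1-HIT | VC [7, 15]
  [8] addr=0x78 blk=15 s=1: VC-HIT | VC [7, 11]
  [9] addr=0x3f blk=7 s=1: VC-HIT | VC [15, 11]
  [10] addr=0x3b blk=7 s=1: L1-HIT | VC [15, 11]
  [11] addr=0x58 blk=11 s=1: VC-HIT | VC [15, 7]
  [12] addr=0x3c blk=7 s=1: VC-HIT | VC [15, 11]
  [13] addr=0x78 blk=15 s=1: VC-HIT | VC [7, 11]
  [14] addr=0x3c blk=7 s=1: VC-HIT | VC [15, 11]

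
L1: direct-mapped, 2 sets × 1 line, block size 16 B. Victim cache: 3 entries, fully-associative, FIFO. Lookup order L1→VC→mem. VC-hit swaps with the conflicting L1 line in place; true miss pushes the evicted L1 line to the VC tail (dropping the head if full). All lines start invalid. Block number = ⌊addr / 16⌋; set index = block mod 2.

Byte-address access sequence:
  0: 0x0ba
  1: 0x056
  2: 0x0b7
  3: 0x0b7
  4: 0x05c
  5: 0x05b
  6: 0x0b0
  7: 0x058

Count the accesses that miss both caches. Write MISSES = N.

MISSES = 2

#0 0xba→b11/s1 MISS; vc=[]
#1 0x56→b5/s1 MISS; vc=[11]
#2 0xb7→b11/s1 VC-HIT; vc=[5]
#3 0xb7→b11/s1 L1-HIT; vc=[5]
#4 0x5c→b5/s1 VC-HIT; vc=[11]
#5 0x5b→b5/s1 L1-HIT; vc=[11]
#6 0xb0→b11/s1 VC-HIT; vc=[5]
#7 0x58→b5/s1 VC-HIT; vc=[11]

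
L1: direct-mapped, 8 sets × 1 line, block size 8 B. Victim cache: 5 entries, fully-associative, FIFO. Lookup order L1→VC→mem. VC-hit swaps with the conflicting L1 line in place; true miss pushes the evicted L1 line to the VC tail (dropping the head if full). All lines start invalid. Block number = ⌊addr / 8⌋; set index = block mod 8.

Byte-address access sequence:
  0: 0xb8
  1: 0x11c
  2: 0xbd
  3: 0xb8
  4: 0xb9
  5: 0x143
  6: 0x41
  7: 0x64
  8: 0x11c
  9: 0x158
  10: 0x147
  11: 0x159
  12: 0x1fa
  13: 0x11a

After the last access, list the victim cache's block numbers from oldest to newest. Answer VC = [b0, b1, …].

  [0] addr=0xb8 blk=23 s=7: MISS | VC []
  [1] addr=0x11c blk=35 s=3: MISS | VC []
  [2] addr=0xbd blk=23 s=7: L1-HIT | VC []
  [3] addr=0xb8 blk=23 s=7: L1-HIT | VC []
  [4] addr=0xb9 blk=23 s=7: L1-HIT | VC []
  [5] addr=0x143 blk=40 s=0: MISS | VC []
  [6] addr=0x41 blk=8 s=0: MISS | VC [40]
  [7] addr=0x64 blk=12 s=4: MISS | VC [40]
  [8] addr=0x11c blk=35 s=3: L1-HIT | VC [40]
  [9] addr=0x158 blk=43 s=3: MISS | VC [40, 35]
  [10] addr=0x147 blk=40 s=0: VC-HIT | VC [8, 35]
  [11] addr=0x159 blk=43 s=3: L1-HIT | VC [8, 35]
  [12] addr=0x1fa blk=63 s=7: MISS | VC [8, 35, 23]
  [13] addr=0x11a blk=35 s=3: VC-HIT | VC [8, 43, 23]

VC = [8, 43, 23]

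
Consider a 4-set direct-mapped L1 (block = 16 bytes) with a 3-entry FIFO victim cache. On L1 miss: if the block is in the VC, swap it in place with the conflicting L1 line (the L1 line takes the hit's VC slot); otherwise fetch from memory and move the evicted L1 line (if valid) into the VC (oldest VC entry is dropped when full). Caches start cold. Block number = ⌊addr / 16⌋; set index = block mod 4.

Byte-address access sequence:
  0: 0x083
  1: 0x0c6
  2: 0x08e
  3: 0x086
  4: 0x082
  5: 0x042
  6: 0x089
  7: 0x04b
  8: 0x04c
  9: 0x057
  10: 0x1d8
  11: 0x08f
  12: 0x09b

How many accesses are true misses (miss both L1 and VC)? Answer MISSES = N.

MISSES = 6

0: 0x83 (blk 8, set 0) → MISS  vc=[]
1: 0xc6 (blk 12, set 0) → MISS  vc=[8]
2: 0x8e (blk 8, set 0) → VC-HIT  vc=[12]
3: 0x86 (blk 8, set 0) → L1-HIT  vc=[12]
4: 0x82 (blk 8, set 0) → L1-HIT  vc=[12]
5: 0x42 (blk 4, set 0) → MISS  vc=[12, 8]
6: 0x89 (blk 8, set 0) → VC-HIT  vc=[12, 4]
7: 0x4b (blk 4, set 0) → VC-HIT  vc=[12, 8]
8: 0x4c (blk 4, set 0) → L1-HIT  vc=[12, 8]
9: 0x57 (blk 5, set 1) → MISS  vc=[12, 8]
10: 0x1d8 (blk 29, set 1) → MISS  vc=[12, 8, 5]
11: 0x8f (blk 8, set 0) → VC-HIT  vc=[12, 4, 5]
12: 0x9b (blk 9, set 1) → MISS  vc=[4, 5, 29]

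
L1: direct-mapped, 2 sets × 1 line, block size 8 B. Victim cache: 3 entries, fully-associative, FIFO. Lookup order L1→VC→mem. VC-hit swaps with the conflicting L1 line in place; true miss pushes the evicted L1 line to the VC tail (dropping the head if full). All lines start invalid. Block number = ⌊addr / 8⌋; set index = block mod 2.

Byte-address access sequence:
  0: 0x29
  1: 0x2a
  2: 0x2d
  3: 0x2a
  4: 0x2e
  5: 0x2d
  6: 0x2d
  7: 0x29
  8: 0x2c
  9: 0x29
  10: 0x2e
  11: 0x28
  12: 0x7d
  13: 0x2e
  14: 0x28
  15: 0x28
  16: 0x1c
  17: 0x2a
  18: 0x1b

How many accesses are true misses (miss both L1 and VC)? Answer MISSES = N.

MISSES = 3

0: 0x29 (blk 5, set 1) → MISS  vc=[]
1: 0x2a (blk 5, set 1) → L1-HIT  vc=[]
2: 0x2d (blk 5, set 1) → L1-HIT  vc=[]
3: 0x2a (blk 5, set 1) → L1-HIT  vc=[]
4: 0x2e (blk 5, set 1) → L1-HIT  vc=[]
5: 0x2d (blk 5, set 1) → L1-HIT  vc=[]
6: 0x2d (blk 5, set 1) → L1-HIT  vc=[]
7: 0x29 (blk 5, set 1) → L1-HIT  vc=[]
8: 0x2c (blk 5, set 1) → L1-HIT  vc=[]
9: 0x29 (blk 5, set 1) → L1-HIT  vc=[]
10: 0x2e (blk 5, set 1) → L1-HIT  vc=[]
11: 0x28 (blk 5, set 1) → L1-HIT  vc=[]
12: 0x7d (blk 15, set 1) → MISS  vc=[5]
13: 0x2e (blk 5, set 1) → VC-HIT  vc=[15]
14: 0x28 (blk 5, set 1) → L1-HIT  vc=[15]
15: 0x28 (blk 5, set 1) → L1-HIT  vc=[15]
16: 0x1c (blk 3, set 1) → MISS  vc=[15, 5]
17: 0x2a (blk 5, set 1) → VC-HIT  vc=[15, 3]
18: 0x1b (blk 3, set 1) → VC-HIT  vc=[15, 5]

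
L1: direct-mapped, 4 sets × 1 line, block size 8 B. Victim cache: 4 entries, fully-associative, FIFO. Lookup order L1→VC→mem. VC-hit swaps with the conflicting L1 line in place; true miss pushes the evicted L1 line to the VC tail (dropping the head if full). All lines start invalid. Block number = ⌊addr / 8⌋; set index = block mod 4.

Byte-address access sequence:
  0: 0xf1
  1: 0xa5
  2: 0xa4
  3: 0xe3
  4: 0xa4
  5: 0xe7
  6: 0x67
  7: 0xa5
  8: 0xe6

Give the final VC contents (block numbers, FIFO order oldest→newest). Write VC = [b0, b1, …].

  [0] addr=0xf1 blk=30 s=2: MISS | VC []
  [1] addr=0xa5 blk=20 s=0: MISS | VC []
  [2] addr=0xa4 blk=20 s=0: L1-HIT | VC []
  [3] addr=0xe3 blk=28 s=0: MISS | VC [20]
  [4] addr=0xa4 blk=20 s=0: VC-HIT | VC [28]
  [5] addr=0xe7 blk=28 s=0: VC-HIT | VC [20]
  [6] addr=0x67 blk=12 s=0: MISS | VC [20, 28]
  [7] addr=0xa5 blk=20 s=0: VC-HIT | VC [12, 28]
  [8] addr=0xe6 blk=28 s=0: VC-HIT | VC [12, 20]

VC = [12, 20]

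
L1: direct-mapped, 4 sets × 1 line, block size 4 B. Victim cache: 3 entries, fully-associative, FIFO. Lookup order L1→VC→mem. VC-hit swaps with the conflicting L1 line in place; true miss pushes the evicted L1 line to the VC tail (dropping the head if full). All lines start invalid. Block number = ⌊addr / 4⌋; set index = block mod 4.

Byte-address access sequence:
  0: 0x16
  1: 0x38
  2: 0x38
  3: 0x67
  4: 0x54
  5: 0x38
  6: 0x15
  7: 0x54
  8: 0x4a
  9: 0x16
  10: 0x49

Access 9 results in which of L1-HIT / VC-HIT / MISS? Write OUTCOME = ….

OUTCOME = VC-HIT

  [0] addr=0x16 blk=5 s=1: MISS | VC []
  [1] addr=0x38 blk=14 s=2: MISS | VC []
  [2] addr=0x38 blk=14 s=2: L1-HIT | VC []
  [3] addr=0x67 blk=25 s=1: MISS | VC [5]
  [4] addr=0x54 blk=21 s=1: MISS | VC [5, 25]
  [5] addr=0x38 blk=14 s=2: L1-HIT | VC [5, 25]
  [6] addr=0x15 blk=5 s=1: VC-HIT | VC [21, 25]
  [7] addr=0x54 blk=21 s=1: VC-HIT | VC [5, 25]
  [8] addr=0x4a blk=18 s=2: MISS | VC [5, 25, 14]
  [9] addr=0x16 blk=5 s=1: VC-HIT | VC [21, 25, 14]
  [10] addr=0x49 blk=18 s=2: L1-HIT | VC [21, 25, 14]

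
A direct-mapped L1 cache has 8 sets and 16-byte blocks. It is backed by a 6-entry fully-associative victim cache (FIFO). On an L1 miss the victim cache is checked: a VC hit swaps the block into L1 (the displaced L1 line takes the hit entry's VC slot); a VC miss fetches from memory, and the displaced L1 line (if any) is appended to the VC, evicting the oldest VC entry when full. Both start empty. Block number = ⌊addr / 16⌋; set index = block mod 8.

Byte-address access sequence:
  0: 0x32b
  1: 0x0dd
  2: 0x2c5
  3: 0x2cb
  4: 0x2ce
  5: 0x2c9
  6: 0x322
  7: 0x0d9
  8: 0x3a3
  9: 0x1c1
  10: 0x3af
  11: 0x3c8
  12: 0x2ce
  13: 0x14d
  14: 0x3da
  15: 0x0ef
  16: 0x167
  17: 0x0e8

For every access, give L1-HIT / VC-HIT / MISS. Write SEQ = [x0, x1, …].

  [0] addr=0x32b blk=50 s=2: MISS | VC []
  [1] addr=0xdd blk=13 s=5: MISS | VC []
  [2] addr=0x2c5 blk=44 s=4: MISS | VC []
  [3] addr=0x2cb blk=44 s=4: L1-HIT | VC []
  [4] addr=0x2ce blk=44 s=4: L1-HIT | VC []
  [5] addr=0x2c9 blk=44 s=4: L1-HIT | VC []
  [6] addr=0x322 blk=50 s=2: L1-HIT | VC []
  [7] addr=0xd9 blk=13 s=5: L1-HIT | VC []
  [8] addr=0x3a3 blk=58 s=2: MISS | VC [50]
  [9] addr=0x1c1 blk=28 s=4: MISS | VC [50, 44]
  [10] addr=0x3af blk=58 s=2: L1-HIT | VC [50, 44]
  [11] addr=0x3c8 blk=60 s=4: MISS | VC [50, 44, 28]
  [12] addr=0x2ce blk=44 s=4: VC-HIT | VC [50, 60, 28]
  [13] addr=0x14d blk=20 s=4: MISS | VC [50, 60, 28, 44]
  [14] addr=0x3da blk=61 s=5: MISS | VC [50, 60, 28, 44, 13]
  [15] addr=0xef blk=14 s=6: MISS | VC [50, 60, 28, 44, 13]
  [16] addr=0x167 blk=22 s=6: MISS | VC [50, 60, 28, 44, 13, 14]
  [17] addr=0xe8 blk=14 s=6: VC-HIT | VC [50, 60, 28, 44, 13, 22]

SEQ = [MISS, MISS, MISS, L1-HIT, L1-HIT, L1-HIT, L1-HIT, L1-HIT, MISS, MISS, L1-HIT, MISS, VC-HIT, MISS, MISS, MISS, MISS, VC-HIT]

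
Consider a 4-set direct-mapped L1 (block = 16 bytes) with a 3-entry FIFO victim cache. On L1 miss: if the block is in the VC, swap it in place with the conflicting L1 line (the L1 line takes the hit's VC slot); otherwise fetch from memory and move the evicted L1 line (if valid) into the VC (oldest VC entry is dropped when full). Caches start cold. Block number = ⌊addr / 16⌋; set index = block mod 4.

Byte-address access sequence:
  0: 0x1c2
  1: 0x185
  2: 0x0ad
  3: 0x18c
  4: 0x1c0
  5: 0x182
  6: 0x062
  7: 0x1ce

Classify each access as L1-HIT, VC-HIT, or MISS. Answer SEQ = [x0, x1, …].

#0 0x1c2→b28/s0 MISS; vc=[]
#1 0x185→b24/s0 MISS; vc=[28]
#2 0xad→b10/s2 MISS; vc=[28]
#3 0x18c→b24/s0 L1-HIT; vc=[28]
#4 0x1c0→b28/s0 VC-HIT; vc=[24]
#5 0x182→b24/s0 VC-HIT; vc=[28]
#6 0x62→b6/s2 MISS; vc=[28,10]
#7 0x1ce→b28/s0 VC-HIT; vc=[24,10]

SEQ = [MISS, MISS, MISS, L1-HIT, VC-HIT, VC-HIT, MISS, VC-HIT]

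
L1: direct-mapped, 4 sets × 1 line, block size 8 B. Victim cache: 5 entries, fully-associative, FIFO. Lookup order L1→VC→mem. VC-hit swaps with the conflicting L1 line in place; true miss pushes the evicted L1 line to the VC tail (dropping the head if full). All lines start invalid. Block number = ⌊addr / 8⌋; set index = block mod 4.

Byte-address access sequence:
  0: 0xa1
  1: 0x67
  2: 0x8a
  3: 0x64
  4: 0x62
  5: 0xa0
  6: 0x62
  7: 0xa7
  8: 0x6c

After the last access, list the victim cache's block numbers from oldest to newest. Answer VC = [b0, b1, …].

VC = [12, 17]

#0 0xa1→b20/s0 MISS; vc=[]
#1 0x67→b12/s0 MISS; vc=[20]
#2 0x8a→b17/s1 MISS; vc=[20]
#3 0x64→b12/s0 L1-HIT; vc=[20]
#4 0x62→b12/s0 L1-HIT; vc=[20]
#5 0xa0→b20/s0 VC-HIT; vc=[12]
#6 0x62→b12/s0 VC-HIT; vc=[20]
#7 0xa7→b20/s0 VC-HIT; vc=[12]
#8 0x6c→b13/s1 MISS; vc=[12,17]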